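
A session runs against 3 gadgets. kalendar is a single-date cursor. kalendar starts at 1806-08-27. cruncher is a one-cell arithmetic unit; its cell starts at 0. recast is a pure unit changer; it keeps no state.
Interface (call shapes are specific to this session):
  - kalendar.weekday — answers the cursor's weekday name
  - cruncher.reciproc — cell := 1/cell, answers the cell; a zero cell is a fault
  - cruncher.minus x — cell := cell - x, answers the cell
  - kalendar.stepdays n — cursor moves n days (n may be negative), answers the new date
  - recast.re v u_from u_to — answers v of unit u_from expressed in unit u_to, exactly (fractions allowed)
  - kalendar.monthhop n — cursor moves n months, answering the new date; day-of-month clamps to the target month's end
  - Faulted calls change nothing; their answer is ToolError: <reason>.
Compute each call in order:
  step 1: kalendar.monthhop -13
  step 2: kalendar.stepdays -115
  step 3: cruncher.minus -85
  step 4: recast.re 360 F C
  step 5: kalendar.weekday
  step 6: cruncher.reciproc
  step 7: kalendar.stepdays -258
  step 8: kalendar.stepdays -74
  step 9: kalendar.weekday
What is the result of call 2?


I use monthhop with n=-13, which returns 1805-07-27.
I run stepdays with n=-115, → 1805-04-03.
I run minus with x=-85, which returns 85.
Next I call re with v=360, u_from=F, u_to=C, and get 1640/9.
Using weekday(): Wednesday.
I call reciproc(), → 1/85.
Next I call stepdays with n=-258, and get 1804-07-19.
Then stepdays with n=-74, — result: 1804-05-06.
Then weekday(), which returns Sunday.

Answer: 1805-04-03


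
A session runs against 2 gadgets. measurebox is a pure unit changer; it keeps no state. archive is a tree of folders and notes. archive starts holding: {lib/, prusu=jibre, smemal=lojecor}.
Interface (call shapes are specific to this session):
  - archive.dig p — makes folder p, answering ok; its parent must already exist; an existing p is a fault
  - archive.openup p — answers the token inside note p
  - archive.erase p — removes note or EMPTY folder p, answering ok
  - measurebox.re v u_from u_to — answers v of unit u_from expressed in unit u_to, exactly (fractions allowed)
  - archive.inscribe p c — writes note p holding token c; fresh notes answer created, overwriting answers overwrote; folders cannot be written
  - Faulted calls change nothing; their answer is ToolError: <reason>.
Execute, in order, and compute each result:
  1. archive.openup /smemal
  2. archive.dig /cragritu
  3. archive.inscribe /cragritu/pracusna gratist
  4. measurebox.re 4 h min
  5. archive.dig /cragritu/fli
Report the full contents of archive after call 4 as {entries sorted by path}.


→ archive.openup(p→/smemal)
← lojecor
→ archive.dig(p→/cragritu)
← ok
→ archive.inscribe(p→/cragritu/pracusna, c→gratist)
← created
→ measurebox.re(v→4, u_from→h, u_to→min)
← 240
→ archive.dig(p→/cragritu/fli)
← ok

Answer: {cragritu/, cragritu/pracusna=gratist, lib/, prusu=jibre, smemal=lojecor}


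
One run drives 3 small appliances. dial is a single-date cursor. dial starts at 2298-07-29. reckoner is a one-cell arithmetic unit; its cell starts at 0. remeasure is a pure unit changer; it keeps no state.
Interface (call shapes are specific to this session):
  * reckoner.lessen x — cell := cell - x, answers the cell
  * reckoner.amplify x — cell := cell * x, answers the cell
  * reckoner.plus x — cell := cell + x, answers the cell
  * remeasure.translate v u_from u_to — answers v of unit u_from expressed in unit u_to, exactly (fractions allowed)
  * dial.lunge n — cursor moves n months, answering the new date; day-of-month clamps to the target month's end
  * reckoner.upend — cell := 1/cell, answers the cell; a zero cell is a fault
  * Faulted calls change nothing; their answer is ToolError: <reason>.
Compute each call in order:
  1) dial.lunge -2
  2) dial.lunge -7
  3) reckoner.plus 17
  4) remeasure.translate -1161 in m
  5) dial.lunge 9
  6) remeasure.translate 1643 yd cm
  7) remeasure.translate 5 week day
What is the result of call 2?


> dial.lunge n='-2'
[out] 2298-05-29
> dial.lunge n='-7'
[out] 2297-10-29
> reckoner.plus x='17'
[out] 17
> remeasure.translate v='-1161' u_from='in' u_to='m'
[out] -147447/5000
> dial.lunge n='9'
[out] 2298-07-29
> remeasure.translate v='1643' u_from='yd' u_to='cm'
[out] 3755898/25
> remeasure.translate v='5' u_from='week' u_to='day'
[out] 35

Answer: 2297-10-29


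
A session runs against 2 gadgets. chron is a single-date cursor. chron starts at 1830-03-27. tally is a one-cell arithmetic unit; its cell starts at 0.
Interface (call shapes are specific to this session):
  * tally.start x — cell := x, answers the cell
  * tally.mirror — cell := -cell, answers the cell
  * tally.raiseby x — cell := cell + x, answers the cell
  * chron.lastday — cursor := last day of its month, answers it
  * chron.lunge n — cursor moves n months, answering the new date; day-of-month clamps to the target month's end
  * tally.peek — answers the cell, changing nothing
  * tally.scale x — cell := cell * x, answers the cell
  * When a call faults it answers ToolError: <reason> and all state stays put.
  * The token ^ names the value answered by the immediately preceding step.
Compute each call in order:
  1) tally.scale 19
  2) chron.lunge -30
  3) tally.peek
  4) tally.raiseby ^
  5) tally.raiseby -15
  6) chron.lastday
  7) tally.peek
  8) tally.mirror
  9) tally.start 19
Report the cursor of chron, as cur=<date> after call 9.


$ tally.scale x→19
  0
$ chron.lunge n→-30
  1827-09-27
$ tally.peek
  0
$ tally.raiseby x→^
  0
$ tally.raiseby x→-15
  -15
$ chron.lastday
  1827-09-30
$ tally.peek
  -15
$ tally.mirror
  15
$ tally.start x→19
  19

Answer: cur=1827-09-30


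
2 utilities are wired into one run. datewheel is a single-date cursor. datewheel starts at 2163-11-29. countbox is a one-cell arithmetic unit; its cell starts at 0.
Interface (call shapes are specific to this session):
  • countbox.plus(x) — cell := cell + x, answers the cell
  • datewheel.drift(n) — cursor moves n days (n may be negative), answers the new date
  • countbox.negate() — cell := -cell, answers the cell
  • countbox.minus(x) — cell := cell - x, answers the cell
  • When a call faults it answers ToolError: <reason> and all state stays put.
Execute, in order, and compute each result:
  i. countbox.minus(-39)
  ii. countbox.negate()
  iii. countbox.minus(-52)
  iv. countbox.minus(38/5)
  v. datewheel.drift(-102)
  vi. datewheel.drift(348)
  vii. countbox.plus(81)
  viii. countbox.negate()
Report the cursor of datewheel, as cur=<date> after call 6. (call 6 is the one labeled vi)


Answer: cur=2164-08-01

Derivation:
==> minus(x='-39')
<== 39
==> negate()
<== -39
==> minus(x='-52')
<== 13
==> minus(x='38/5')
<== 27/5
==> drift(n='-102')
<== 2163-08-19
==> drift(n='348')
<== 2164-08-01
==> plus(x='81')
<== 432/5
==> negate()
<== -432/5


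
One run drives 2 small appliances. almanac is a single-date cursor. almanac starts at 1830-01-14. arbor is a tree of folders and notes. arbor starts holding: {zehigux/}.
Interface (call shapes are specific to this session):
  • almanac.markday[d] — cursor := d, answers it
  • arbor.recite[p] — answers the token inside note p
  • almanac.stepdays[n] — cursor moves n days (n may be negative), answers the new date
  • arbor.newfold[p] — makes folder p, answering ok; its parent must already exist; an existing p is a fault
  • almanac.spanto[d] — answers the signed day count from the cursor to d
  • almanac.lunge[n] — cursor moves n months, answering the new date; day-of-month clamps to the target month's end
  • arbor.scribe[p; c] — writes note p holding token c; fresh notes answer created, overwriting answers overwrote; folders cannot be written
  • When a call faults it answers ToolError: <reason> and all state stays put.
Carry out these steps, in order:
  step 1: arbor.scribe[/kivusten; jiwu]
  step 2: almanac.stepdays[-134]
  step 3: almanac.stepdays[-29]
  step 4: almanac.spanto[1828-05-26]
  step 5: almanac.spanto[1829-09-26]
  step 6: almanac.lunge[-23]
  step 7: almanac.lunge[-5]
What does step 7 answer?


CALL scribe[p: /kivusten; c: jiwu]
RET  created
CALL stepdays[n: -134]
RET  1829-09-02
CALL stepdays[n: -29]
RET  1829-08-04
CALL spanto[d: 1828-05-26]
RET  -435
CALL spanto[d: 1829-09-26]
RET  53
CALL lunge[n: -23]
RET  1827-09-04
CALL lunge[n: -5]
RET  1827-04-04

Answer: 1827-04-04


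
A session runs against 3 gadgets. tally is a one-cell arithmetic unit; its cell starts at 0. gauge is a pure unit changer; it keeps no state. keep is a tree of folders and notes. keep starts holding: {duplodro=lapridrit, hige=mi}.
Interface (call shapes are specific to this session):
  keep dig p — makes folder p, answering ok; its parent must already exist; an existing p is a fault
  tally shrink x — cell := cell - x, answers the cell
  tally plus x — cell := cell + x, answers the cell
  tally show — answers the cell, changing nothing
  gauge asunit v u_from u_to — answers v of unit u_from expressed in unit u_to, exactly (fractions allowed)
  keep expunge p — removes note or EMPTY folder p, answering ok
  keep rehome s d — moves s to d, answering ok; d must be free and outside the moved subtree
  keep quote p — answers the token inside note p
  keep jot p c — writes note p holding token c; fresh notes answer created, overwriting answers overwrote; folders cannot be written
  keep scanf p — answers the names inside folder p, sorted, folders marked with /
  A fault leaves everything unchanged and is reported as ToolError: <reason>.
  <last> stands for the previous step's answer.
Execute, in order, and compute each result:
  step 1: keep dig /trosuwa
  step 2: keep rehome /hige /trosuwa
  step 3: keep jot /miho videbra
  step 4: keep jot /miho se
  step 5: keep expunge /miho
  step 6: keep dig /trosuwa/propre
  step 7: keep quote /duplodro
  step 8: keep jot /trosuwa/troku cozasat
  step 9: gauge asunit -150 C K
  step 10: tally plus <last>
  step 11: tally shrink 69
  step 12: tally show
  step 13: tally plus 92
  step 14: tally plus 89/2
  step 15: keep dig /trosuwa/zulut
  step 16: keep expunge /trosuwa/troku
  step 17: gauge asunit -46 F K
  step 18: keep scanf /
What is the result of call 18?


-> keep dig(p: /trosuwa)
<- ok
-> keep rehome(s: /hige, d: /trosuwa)
<- ToolError: exists
-> keep jot(p: /miho, c: videbra)
<- created
-> keep jot(p: /miho, c: se)
<- overwrote
-> keep expunge(p: /miho)
<- ok
-> keep dig(p: /trosuwa/propre)
<- ok
-> keep quote(p: /duplodro)
<- lapridrit
-> keep jot(p: /trosuwa/troku, c: cozasat)
<- created
-> gauge asunit(v: -150, u_from: C, u_to: K)
<- 2463/20
-> tally plus(x: <last>)
<- 2463/20
-> tally shrink(x: 69)
<- 1083/20
-> tally show()
<- 1083/20
-> tally plus(x: 92)
<- 2923/20
-> tally plus(x: 89/2)
<- 3813/20
-> keep dig(p: /trosuwa/zulut)
<- ok
-> keep expunge(p: /trosuwa/troku)
<- ok
-> gauge asunit(v: -46, u_from: F, u_to: K)
<- 13789/60
-> keep scanf(p: /)
<- [duplodro, hige, trosuwa/]

Answer: [duplodro, hige, trosuwa/]


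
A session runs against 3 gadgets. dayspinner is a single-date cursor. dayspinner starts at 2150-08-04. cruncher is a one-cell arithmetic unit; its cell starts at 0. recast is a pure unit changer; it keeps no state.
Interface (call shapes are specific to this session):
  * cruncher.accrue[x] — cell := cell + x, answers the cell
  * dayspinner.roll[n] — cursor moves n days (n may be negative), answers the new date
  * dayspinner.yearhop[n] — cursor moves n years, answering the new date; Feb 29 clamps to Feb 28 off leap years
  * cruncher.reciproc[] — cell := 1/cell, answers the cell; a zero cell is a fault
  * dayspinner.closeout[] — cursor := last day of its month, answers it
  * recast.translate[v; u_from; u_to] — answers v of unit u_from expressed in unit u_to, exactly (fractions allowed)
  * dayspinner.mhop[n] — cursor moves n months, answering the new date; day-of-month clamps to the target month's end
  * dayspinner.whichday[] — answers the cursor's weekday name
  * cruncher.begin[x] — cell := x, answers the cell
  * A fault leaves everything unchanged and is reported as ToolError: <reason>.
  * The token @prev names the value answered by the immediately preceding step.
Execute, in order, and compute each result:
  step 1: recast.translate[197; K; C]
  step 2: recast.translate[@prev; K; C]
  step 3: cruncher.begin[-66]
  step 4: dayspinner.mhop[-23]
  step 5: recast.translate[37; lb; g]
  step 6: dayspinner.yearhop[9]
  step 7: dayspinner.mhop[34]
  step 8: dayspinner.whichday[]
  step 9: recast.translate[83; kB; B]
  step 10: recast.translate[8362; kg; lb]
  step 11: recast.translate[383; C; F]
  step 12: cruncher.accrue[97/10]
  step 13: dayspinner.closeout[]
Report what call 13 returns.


Answer: 2160-07-31

Derivation:
Calling recast.translate(197, K, C): -1523/20.
Next I call recast.translate(@prev, K, C), and get -3493/10.
Calling cruncher.begin(-66), and get -66.
Now I run dayspinner.mhop(-23), and see 2148-09-04.
Invoking recast.translate(37, lb, g), yielding 1678291769/100000.
I run dayspinner.yearhop(9), and observe 2157-09-04.
Invoking dayspinner.mhop(34), and see 2160-07-04.
Next I call dayspinner.whichday: Friday.
I try recast.translate(83, kB, B), yielding 83000.
I run recast.translate(8362, kg, lb): 836200000000/45359237.
I run recast.translate(383, C, F), and observe 3607/5.
I call cruncher.accrue(97/10), and see -563/10.
Now I run dayspinner.closeout, yielding 2160-07-31.


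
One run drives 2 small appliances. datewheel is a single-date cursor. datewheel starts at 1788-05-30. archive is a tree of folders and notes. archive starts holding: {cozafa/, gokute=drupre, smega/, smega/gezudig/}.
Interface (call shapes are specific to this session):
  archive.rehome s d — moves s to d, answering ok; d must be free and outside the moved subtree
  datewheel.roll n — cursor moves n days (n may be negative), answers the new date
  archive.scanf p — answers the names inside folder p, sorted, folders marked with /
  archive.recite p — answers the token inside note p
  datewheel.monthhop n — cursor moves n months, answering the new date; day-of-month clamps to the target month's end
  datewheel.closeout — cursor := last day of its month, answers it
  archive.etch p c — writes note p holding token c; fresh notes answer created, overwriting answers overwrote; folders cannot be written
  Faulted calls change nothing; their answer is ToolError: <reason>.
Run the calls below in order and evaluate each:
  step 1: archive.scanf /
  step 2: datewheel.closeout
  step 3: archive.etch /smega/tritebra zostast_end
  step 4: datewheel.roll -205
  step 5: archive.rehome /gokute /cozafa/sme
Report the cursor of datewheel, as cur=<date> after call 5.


Answer: cur=1787-11-08

Derivation:
I run archive.scanf with p=/: [cozafa/, gokute, smega/].
Using datewheel.closeout: 1788-05-31.
Then archive.etch with p=/smega/tritebra, c=zostast_end, and see created.
I run datewheel.roll with n=-205, giving 1787-11-08.
Calling archive.rehome with s=/gokute, d=/cozafa/sme, yielding ok.


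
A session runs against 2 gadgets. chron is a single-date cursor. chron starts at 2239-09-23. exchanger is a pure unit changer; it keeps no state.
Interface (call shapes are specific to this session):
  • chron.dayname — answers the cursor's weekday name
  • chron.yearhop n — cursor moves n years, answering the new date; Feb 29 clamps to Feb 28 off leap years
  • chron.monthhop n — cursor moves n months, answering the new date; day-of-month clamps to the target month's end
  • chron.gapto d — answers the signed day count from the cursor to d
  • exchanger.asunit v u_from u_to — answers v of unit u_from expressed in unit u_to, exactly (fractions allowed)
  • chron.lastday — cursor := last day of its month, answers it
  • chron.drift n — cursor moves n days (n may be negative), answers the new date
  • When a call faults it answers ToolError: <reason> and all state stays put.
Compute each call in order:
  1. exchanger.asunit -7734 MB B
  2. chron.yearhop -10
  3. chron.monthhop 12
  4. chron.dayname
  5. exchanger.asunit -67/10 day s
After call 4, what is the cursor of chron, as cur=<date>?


Answer: cur=2230-09-23

Derivation:
I call exchanger.asunit on v='-7734', u_from='MB', u_to='B', — result: -7734000000.
Invoking chron.yearhop on n='-10', → 2229-09-23.
I invoke chron.monthhop on n='12', → 2230-09-23.
I invoke chron.dayname, — result: Thursday.
Calling exchanger.asunit on v='-67/10', u_from='day', u_to='s', giving -578880.


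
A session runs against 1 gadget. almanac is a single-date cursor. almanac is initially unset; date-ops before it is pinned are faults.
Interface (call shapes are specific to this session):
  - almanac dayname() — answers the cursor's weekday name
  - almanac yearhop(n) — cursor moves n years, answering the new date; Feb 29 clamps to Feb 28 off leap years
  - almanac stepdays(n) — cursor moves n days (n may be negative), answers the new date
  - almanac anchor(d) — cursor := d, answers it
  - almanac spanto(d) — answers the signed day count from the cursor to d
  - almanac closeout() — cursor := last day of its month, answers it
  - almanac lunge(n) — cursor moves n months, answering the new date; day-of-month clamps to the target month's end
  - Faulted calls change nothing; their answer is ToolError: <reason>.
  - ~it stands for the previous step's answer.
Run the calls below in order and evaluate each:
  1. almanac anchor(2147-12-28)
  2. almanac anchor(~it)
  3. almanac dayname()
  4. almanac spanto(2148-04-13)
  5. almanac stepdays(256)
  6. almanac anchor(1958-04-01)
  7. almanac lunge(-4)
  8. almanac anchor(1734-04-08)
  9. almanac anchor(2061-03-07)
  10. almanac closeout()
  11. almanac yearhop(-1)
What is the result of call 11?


I invoke almanac anchor with d: 2147-12-28, giving 2147-12-28.
Invoking almanac anchor with d: ~it, and get 2147-12-28.
Then almanac dayname, and see Thursday.
Using almanac spanto with d: 2148-04-13: 107.
I run almanac stepdays with n: 256, giving 2148-09-09.
I call almanac anchor with d: 1958-04-01, and observe 1958-04-01.
Next I call almanac lunge with n: -4, and get 1957-12-01.
I invoke almanac anchor with d: 1734-04-08, and observe 1734-04-08.
I run almanac anchor with d: 2061-03-07, and see 2061-03-07.
I try almanac closeout(), yielding 2061-03-31.
Now I run almanac yearhop with n: -1, giving 2060-03-31.

Answer: 2060-03-31


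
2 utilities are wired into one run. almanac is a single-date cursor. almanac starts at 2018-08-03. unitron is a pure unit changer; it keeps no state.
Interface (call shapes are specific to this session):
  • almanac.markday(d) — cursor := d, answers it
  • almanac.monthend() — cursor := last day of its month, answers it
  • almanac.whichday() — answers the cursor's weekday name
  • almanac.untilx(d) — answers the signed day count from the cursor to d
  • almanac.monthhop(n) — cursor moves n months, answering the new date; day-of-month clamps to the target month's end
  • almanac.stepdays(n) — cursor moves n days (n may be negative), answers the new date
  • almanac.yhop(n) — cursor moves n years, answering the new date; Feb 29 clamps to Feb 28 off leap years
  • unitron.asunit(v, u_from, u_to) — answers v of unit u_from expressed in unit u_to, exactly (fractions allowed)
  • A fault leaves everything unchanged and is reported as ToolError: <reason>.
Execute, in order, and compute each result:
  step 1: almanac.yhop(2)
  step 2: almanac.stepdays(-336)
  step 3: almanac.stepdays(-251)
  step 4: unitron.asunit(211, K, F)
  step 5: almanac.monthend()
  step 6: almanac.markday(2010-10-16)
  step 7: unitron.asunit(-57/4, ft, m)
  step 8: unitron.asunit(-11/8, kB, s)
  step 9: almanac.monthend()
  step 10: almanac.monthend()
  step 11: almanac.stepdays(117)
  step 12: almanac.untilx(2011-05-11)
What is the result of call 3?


Answer: 2018-12-25

Derivation:
Do: almanac.yhop[n='2']
See: 2020-08-03
Do: almanac.stepdays[n='-336']
See: 2019-09-02
Do: almanac.stepdays[n='-251']
See: 2018-12-25
Do: unitron.asunit[v='211'; u_from='K'; u_to='F']
See: -7987/100
Do: almanac.monthend[]
See: 2018-12-31
Do: almanac.markday[d='2010-10-16']
See: 2010-10-16
Do: unitron.asunit[v='-57/4'; u_from='ft'; u_to='m']
See: -21717/5000
Do: unitron.asunit[v='-11/8'; u_from='kB'; u_to='s']
See: ToolError: incompatible units
Do: almanac.monthend[]
See: 2010-10-31
Do: almanac.monthend[]
See: 2010-10-31
Do: almanac.stepdays[n='117']
See: 2011-02-25
Do: almanac.untilx[d='2011-05-11']
See: 75


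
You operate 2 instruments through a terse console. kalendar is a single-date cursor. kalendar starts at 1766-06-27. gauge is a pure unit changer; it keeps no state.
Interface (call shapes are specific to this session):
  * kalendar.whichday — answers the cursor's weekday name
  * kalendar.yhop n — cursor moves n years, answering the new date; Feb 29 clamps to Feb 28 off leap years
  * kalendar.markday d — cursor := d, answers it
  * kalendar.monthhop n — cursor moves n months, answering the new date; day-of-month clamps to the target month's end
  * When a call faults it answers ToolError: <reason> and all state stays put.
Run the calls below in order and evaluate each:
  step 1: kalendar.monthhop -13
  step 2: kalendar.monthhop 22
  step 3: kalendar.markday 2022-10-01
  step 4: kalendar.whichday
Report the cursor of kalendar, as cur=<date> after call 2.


Answer: cur=1767-03-27

Derivation:
Calling monthhop with n='-13', — result: 1765-05-27.
I try monthhop with n='22', — result: 1767-03-27.
I call markday with d='2022-10-01', which returns 2022-10-01.
Next I call whichday: Saturday.


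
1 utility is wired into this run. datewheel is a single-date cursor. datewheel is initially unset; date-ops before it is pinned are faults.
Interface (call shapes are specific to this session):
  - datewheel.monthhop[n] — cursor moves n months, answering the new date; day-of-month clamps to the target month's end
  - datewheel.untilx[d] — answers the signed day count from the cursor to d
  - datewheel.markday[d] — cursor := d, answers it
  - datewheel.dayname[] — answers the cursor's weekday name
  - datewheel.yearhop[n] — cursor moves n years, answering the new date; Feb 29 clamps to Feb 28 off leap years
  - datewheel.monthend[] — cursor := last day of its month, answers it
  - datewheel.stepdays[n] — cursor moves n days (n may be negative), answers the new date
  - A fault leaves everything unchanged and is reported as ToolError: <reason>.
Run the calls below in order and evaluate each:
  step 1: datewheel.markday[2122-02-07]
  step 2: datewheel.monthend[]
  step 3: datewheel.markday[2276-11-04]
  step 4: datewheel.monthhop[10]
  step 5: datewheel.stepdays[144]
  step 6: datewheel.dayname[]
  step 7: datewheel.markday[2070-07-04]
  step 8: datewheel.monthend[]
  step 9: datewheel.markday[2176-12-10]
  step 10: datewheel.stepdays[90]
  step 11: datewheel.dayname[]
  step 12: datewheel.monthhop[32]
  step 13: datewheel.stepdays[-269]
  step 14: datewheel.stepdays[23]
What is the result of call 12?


Answer: 2179-11-10

Derivation:
>> datewheel.markday(d→2122-02-07)
<< 2122-02-07
>> datewheel.monthend()
<< 2122-02-28
>> datewheel.markday(d→2276-11-04)
<< 2276-11-04
>> datewheel.monthhop(n→10)
<< 2277-09-04
>> datewheel.stepdays(n→144)
<< 2278-01-26
>> datewheel.dayname()
<< Saturday
>> datewheel.markday(d→2070-07-04)
<< 2070-07-04
>> datewheel.monthend()
<< 2070-07-31
>> datewheel.markday(d→2176-12-10)
<< 2176-12-10
>> datewheel.stepdays(n→90)
<< 2177-03-10
>> datewheel.dayname()
<< Monday
>> datewheel.monthhop(n→32)
<< 2179-11-10
>> datewheel.stepdays(n→-269)
<< 2179-02-14
>> datewheel.stepdays(n→23)
<< 2179-03-09


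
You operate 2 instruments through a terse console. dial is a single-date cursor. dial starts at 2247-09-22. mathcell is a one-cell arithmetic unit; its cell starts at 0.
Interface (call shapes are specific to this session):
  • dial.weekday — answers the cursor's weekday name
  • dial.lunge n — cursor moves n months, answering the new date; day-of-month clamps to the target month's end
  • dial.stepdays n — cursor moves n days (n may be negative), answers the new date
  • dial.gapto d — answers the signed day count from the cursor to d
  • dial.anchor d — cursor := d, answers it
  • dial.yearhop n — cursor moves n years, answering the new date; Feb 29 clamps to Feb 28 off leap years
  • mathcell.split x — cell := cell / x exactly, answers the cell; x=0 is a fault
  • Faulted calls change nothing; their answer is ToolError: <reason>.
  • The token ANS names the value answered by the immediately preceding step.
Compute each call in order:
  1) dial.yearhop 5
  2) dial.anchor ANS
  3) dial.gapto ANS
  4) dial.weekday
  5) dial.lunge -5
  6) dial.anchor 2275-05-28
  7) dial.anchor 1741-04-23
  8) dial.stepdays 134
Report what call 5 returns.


$ dial.yearhop n=5
:: 2252-09-22
$ dial.anchor d=ANS
:: 2252-09-22
$ dial.gapto d=ANS
:: 0
$ dial.weekday
:: Wednesday
$ dial.lunge n=-5
:: 2252-04-22
$ dial.anchor d=2275-05-28
:: 2275-05-28
$ dial.anchor d=1741-04-23
:: 1741-04-23
$ dial.stepdays n=134
:: 1741-09-04

Answer: 2252-04-22


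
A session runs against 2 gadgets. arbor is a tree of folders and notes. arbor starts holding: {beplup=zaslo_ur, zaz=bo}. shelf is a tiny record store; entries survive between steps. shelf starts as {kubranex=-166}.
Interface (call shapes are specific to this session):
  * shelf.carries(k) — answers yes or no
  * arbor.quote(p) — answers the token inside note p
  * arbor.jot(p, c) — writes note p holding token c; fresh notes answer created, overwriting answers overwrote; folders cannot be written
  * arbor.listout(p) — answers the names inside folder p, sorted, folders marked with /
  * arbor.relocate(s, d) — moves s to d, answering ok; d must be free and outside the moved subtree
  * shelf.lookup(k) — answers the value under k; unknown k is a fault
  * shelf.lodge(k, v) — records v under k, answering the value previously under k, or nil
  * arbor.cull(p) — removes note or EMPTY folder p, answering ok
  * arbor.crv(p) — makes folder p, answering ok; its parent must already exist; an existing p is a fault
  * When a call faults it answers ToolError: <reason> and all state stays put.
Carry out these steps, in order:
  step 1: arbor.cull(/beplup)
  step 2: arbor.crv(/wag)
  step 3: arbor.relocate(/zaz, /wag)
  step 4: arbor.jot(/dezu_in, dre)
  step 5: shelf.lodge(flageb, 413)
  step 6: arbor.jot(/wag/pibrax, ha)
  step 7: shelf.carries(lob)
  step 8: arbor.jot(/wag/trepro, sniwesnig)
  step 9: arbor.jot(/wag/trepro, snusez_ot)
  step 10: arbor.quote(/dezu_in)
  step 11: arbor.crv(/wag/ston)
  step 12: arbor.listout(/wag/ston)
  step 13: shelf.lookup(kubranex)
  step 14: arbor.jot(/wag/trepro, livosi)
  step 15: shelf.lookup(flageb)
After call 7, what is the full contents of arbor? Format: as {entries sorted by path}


Answer: {dezu_in=dre, wag/, wag/pibrax=ha, zaz=bo}

Derivation:
// cull(p→/beplup) : ok
// crv(p→/wag) : ok
// relocate(s→/zaz, d→/wag) : ToolError: exists
// jot(p→/dezu_in, c→dre) : created
// lodge(k→flageb, v→413) : nil
// jot(p→/wag/pibrax, c→ha) : created
// carries(k→lob) : no
// jot(p→/wag/trepro, c→sniwesnig) : created
// jot(p→/wag/trepro, c→snusez_ot) : overwrote
// quote(p→/dezu_in) : dre
// crv(p→/wag/ston) : ok
// listout(p→/wag/ston) : []
// lookup(k→kubranex) : -166
// jot(p→/wag/trepro, c→livosi) : overwrote
// lookup(k→flageb) : 413


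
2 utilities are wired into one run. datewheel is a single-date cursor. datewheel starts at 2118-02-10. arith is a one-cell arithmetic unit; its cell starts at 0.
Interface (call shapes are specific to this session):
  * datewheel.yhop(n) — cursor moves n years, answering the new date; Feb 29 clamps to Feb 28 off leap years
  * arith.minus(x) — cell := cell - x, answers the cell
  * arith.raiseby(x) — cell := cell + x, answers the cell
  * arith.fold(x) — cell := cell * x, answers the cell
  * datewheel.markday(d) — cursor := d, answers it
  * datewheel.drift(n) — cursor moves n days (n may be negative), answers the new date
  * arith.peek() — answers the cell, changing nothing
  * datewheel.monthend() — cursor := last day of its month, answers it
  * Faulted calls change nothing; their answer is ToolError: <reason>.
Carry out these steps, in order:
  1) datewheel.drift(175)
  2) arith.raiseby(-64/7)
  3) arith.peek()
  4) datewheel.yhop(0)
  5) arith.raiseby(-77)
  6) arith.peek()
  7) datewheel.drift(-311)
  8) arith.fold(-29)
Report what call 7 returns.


Answer: 2117-09-27

Derivation:
I invoke drift with n=175, which returns 2118-08-04.
I try raiseby with x=-64/7, → -64/7.
Then peek, giving -64/7.
Next I call yhop with n=0, which returns 2118-08-04.
Invoking raiseby with x=-77: -603/7.
Now I run peek(), giving -603/7.
Then drift with n=-311, → 2117-09-27.
Calling fold with x=-29, giving 17487/7.


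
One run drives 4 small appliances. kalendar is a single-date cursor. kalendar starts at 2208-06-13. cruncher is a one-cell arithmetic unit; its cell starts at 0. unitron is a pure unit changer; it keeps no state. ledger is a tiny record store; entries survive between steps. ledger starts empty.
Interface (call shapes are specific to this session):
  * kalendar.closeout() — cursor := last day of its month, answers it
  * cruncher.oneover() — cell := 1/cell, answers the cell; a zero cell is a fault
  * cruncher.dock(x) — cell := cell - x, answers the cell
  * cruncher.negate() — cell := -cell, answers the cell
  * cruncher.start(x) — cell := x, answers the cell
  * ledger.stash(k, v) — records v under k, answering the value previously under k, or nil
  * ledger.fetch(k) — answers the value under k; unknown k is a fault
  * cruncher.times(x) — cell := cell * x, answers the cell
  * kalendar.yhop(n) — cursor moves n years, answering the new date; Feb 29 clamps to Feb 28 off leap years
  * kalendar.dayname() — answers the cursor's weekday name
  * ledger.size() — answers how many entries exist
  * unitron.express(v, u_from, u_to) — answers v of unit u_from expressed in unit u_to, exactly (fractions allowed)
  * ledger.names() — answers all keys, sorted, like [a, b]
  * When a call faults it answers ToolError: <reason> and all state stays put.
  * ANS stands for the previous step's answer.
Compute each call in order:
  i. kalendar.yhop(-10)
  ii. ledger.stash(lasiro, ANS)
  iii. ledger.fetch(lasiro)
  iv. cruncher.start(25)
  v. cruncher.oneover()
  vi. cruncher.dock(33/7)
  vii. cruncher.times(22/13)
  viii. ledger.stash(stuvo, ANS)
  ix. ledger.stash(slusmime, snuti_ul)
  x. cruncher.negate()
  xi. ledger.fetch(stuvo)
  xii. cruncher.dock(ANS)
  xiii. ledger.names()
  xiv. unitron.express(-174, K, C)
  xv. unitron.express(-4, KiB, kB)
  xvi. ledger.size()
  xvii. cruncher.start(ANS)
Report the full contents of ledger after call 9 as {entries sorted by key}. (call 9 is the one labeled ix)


Answer: {lasiro=2198-06-13, slusmime=snuti_ul, stuvo=-17996/2275}

Derivation:
Do: yhop[n→-10]
See: 2198-06-13
Do: stash[k→lasiro; v→ANS]
See: nil
Do: fetch[k→lasiro]
See: 2198-06-13
Do: start[x→25]
See: 25
Do: oneover[]
See: 1/25
Do: dock[x→33/7]
See: -818/175
Do: times[x→22/13]
See: -17996/2275
Do: stash[k→stuvo; v→ANS]
See: nil
Do: stash[k→slusmime; v→snuti_ul]
See: nil
Do: negate[]
See: 17996/2275
Do: fetch[k→stuvo]
See: -17996/2275
Do: dock[x→ANS]
See: 35992/2275
Do: names[]
See: [lasiro, slusmime, stuvo]
Do: express[v→-174; u_from→K; u_to→C]
See: -8943/20
Do: express[v→-4; u_from→KiB; u_to→kB]
See: -512/125
Do: size[]
See: 3
Do: start[x→ANS]
See: 3


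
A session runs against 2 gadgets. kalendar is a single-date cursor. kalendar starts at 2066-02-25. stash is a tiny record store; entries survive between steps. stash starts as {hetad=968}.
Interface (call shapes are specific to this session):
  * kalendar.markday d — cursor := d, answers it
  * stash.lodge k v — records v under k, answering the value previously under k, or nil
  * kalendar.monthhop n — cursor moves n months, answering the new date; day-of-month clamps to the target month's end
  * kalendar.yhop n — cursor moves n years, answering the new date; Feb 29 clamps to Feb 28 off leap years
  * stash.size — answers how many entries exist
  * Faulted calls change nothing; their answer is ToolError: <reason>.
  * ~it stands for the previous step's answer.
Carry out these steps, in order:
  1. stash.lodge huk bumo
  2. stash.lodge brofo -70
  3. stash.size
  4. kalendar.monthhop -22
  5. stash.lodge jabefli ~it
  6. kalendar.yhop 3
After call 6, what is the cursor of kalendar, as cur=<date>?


Answer: cur=2067-04-25

Derivation:
-- stash.lodge(k→huk, v→bumo) : nil
-- stash.lodge(k→brofo, v→-70) : nil
-- stash.size() : 3
-- kalendar.monthhop(n→-22) : 2064-04-25
-- stash.lodge(k→jabefli, v→~it) : nil
-- kalendar.yhop(n→3) : 2067-04-25


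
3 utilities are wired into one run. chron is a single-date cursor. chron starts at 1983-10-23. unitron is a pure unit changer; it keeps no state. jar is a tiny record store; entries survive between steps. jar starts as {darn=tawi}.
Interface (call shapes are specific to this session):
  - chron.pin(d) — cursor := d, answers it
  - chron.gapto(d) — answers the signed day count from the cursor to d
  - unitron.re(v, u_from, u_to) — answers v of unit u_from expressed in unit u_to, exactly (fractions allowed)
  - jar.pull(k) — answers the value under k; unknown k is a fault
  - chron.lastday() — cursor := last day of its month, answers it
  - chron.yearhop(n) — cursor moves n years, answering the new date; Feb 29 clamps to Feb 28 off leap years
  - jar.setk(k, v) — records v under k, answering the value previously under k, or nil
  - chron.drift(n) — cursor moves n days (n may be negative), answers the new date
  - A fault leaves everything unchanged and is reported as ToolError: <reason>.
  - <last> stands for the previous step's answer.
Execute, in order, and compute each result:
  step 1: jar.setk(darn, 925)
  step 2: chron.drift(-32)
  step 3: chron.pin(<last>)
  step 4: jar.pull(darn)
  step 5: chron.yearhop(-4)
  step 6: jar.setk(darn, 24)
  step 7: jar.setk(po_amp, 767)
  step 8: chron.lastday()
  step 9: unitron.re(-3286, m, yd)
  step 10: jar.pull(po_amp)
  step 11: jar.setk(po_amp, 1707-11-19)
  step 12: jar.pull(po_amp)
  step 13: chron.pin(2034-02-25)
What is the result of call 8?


Answer: 1979-09-30

Derivation:
! jar.setk(darn, 925) ~> tawi
! chron.drift(-32) ~> 1983-09-21
! chron.pin(<last>) ~> 1983-09-21
! jar.pull(darn) ~> 925
! chron.yearhop(-4) ~> 1979-09-21
! jar.setk(darn, 24) ~> 925
! jar.setk(po_amp, 767) ~> nil
! chron.lastday() ~> 1979-09-30
! unitron.re(-3286, m, yd) ~> -4107500/1143
! jar.pull(po_amp) ~> 767
! jar.setk(po_amp, 1707-11-19) ~> 767
! jar.pull(po_amp) ~> 1707-11-19
! chron.pin(2034-02-25) ~> 2034-02-25


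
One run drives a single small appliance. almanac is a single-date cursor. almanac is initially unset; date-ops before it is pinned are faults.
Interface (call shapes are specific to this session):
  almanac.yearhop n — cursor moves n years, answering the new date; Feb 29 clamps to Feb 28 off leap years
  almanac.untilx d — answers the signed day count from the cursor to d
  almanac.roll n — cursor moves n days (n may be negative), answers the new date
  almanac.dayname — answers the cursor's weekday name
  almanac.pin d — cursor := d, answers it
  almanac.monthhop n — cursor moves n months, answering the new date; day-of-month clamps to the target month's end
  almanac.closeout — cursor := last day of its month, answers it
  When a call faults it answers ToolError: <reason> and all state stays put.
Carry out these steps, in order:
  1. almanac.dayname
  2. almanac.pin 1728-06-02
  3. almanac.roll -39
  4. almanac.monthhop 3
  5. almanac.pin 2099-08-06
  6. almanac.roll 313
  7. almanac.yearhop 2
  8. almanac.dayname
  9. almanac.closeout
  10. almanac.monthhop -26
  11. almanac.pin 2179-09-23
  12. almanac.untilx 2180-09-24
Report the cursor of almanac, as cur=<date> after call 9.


Answer: cur=2102-06-30

Derivation:
% almanac.dayname
= ToolError: no date set
% almanac.pin d=1728-06-02
= 1728-06-02
% almanac.roll n=-39
= 1728-04-24
% almanac.monthhop n=3
= 1728-07-24
% almanac.pin d=2099-08-06
= 2099-08-06
% almanac.roll n=313
= 2100-06-15
% almanac.yearhop n=2
= 2102-06-15
% almanac.dayname
= Thursday
% almanac.closeout
= 2102-06-30
% almanac.monthhop n=-26
= 2100-04-30
% almanac.pin d=2179-09-23
= 2179-09-23
% almanac.untilx d=2180-09-24
= 367


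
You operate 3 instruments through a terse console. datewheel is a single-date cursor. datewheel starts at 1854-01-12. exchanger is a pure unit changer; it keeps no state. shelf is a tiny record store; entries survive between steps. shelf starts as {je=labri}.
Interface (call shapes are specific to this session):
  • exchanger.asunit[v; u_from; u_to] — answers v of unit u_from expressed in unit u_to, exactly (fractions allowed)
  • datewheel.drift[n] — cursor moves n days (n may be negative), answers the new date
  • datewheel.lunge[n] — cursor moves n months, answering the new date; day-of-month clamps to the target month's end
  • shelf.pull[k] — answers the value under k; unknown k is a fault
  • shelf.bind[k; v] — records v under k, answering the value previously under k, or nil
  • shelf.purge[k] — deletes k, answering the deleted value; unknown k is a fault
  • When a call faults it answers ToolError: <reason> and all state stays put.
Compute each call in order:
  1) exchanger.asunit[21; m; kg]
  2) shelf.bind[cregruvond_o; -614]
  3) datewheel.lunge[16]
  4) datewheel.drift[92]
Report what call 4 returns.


Do: asunit[v='21'; u_from='m'; u_to='kg']
See: ToolError: incompatible units
Do: bind[k='cregruvond_o'; v='-614']
See: nil
Do: lunge[n='16']
See: 1855-05-12
Do: drift[n='92']
See: 1855-08-12

Answer: 1855-08-12


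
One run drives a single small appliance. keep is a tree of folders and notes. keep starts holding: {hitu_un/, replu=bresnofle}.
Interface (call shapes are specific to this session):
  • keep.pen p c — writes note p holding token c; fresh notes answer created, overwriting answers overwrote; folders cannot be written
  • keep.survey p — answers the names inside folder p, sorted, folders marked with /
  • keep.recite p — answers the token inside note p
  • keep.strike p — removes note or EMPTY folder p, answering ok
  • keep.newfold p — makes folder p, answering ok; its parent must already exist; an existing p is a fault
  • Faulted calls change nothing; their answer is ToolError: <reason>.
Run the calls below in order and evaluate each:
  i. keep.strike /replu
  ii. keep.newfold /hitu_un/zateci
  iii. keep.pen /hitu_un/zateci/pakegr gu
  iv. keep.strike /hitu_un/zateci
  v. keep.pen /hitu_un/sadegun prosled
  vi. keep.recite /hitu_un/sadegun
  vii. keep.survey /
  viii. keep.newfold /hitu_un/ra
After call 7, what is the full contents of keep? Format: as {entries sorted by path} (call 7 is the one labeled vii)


-> keep.strike(p=/replu)
<- ok
-> keep.newfold(p=/hitu_un/zateci)
<- ok
-> keep.pen(p=/hitu_un/zateci/pakegr, c=gu)
<- created
-> keep.strike(p=/hitu_un/zateci)
<- ToolError: not empty
-> keep.pen(p=/hitu_un/sadegun, c=prosled)
<- created
-> keep.recite(p=/hitu_un/sadegun)
<- prosled
-> keep.survey(p=/)
<- [hitu_un/]
-> keep.newfold(p=/hitu_un/ra)
<- ok

Answer: {hitu_un/, hitu_un/sadegun=prosled, hitu_un/zateci/, hitu_un/zateci/pakegr=gu}


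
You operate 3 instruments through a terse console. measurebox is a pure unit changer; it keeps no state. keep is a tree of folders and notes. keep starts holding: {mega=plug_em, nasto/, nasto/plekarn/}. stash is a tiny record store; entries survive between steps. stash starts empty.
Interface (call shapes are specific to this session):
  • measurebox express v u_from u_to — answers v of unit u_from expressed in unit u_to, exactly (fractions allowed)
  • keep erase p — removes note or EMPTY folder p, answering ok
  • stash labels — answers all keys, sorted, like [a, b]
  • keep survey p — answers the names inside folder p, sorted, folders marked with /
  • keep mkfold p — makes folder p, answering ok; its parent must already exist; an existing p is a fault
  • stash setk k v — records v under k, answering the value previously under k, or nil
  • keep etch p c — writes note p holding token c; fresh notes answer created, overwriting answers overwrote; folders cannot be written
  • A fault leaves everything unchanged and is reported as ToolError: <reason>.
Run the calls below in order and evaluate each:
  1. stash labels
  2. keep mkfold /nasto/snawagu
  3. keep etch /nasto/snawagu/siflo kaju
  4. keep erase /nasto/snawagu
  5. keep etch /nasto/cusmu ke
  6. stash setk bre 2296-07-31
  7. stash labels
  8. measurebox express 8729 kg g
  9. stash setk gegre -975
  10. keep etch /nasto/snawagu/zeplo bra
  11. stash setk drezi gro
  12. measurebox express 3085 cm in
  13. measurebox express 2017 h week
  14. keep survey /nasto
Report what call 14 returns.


Answer: [cusmu, plekarn/, snawagu/]

Derivation:
Act: stash labels[]
Obs: []
Act: keep mkfold[/nasto/snawagu]
Obs: ok
Act: keep etch[/nasto/snawagu/siflo; kaju]
Obs: created
Act: keep erase[/nasto/snawagu]
Obs: ToolError: not empty
Act: keep etch[/nasto/cusmu; ke]
Obs: created
Act: stash setk[bre; 2296-07-31]
Obs: nil
Act: stash labels[]
Obs: [bre]
Act: measurebox express[8729; kg; g]
Obs: 8729000
Act: stash setk[gegre; -975]
Obs: nil
Act: keep etch[/nasto/snawagu/zeplo; bra]
Obs: created
Act: stash setk[drezi; gro]
Obs: nil
Act: measurebox express[3085; cm; in]
Obs: 154250/127
Act: measurebox express[2017; h; week]
Obs: 2017/168
Act: keep survey[/nasto]
Obs: [cusmu, plekarn/, snawagu/]
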